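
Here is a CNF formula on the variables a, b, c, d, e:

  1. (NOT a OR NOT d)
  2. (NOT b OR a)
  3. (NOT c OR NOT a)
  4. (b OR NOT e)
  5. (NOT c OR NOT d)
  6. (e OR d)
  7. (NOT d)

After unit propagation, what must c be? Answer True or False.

(NOT d) stands alone — d = False.
From (d OR e) and d = False: e = True.
(b OR NOT e) with e = True leaves only b, so b = True.
In (a OR NOT b), NOT b is now false; a must hold, so a = True.
From (NOT a OR NOT c) and a = True: c = False.

False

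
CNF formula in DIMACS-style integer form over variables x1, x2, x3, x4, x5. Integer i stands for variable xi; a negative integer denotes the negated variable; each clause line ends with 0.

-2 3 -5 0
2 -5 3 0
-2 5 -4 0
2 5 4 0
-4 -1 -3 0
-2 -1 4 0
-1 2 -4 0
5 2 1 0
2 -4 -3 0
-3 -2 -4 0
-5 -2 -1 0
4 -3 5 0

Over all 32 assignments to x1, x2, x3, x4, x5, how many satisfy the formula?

The models are:
  x1=0 x2=0 x3=1 x4=0 x5=1
  x1=0 x2=1 x3=0 x4=0 x5=0
  x1=0 x2=1 x3=1 x4=0 x5=1
  x1=1 x2=0 x3=1 x4=0 x5=1
That's 4 in total.

4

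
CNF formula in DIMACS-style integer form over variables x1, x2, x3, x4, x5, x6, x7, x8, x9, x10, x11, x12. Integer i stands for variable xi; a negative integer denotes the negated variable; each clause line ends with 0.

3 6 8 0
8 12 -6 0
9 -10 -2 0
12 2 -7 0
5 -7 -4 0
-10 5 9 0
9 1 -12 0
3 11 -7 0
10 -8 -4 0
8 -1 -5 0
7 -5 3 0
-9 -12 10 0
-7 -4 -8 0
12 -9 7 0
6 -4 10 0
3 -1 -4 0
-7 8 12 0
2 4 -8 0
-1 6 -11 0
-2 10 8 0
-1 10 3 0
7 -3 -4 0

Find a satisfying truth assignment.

Try x1 = True.
The remaining clauses are satisfied by x2 = True, x3 = True, x4 = False, x5 = True, x6 = True, x7 = True, x8 = True, x9 = True, x10 = True, x11 = True, x12 = False.
Every clause has at least one true literal under this assignment.

x1 = True, x2 = True, x3 = True, x4 = False, x5 = True, x6 = True, x7 = True, x8 = True, x9 = True, x10 = True, x11 = True, x12 = False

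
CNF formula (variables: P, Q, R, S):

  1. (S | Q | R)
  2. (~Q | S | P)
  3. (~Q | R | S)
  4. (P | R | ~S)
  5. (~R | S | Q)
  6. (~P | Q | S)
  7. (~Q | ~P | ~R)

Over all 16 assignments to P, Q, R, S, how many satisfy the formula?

5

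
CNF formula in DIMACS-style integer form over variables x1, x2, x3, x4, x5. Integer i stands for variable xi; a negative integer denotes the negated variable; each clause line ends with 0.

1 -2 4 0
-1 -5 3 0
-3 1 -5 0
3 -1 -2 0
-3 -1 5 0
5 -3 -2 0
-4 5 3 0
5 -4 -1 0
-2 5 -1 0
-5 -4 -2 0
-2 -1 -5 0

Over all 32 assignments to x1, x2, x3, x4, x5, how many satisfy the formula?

Split on x5, then x1.
  x5=1, x1=1: remaining (x2,x3,x4) ∈ {(0,1,0); (0,1,1)} — 2.
  x5=1, x1=0: remaining (x2,x3,x4) ∈ {(0,0,0); (0,0,1)} — 2.
  x5=0, x1=1: remaining (x2,x3,x4) ∈ {(0,0,0)} — 1.
  x5=0, x1=0: remaining (x2,x3,x4) ∈ {(0,0,0); (0,1,0); (0,1,1)} — 3.
Total: 2 + 2 + 1 + 3 = 8.

8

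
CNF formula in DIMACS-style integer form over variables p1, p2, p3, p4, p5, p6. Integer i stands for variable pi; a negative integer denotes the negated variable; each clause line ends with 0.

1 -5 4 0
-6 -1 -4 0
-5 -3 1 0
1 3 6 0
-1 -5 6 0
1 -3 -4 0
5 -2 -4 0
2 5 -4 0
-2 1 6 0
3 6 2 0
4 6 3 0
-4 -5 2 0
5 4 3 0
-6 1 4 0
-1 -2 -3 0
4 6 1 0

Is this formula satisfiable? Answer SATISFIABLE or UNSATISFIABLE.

SATISFIABLE

Set p1 = True and propagate.
Branch on p2: take p2 = False.
For the remaining variables, p3 = True, p4 = False, p5 = True, p6 = True works.
So p1=True, p2=False, p3=True, p4=False, p5=True, p6=True is a satisfying assignment.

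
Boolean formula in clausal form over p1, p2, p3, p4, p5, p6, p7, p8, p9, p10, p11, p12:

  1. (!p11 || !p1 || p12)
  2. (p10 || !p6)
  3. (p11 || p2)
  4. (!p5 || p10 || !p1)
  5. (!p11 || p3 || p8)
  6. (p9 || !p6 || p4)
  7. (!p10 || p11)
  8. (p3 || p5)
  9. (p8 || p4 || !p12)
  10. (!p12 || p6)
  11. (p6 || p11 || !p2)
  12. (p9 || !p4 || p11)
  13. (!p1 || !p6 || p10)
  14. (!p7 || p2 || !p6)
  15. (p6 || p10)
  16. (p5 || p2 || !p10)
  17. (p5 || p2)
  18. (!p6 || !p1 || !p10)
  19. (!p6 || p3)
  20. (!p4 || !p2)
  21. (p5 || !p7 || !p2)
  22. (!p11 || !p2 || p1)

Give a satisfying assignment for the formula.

p3 occurs only positively in the remaining clauses — set p3 = True.
Pure literal: p8 appears only positively; assign p8 = True.
Branch on p1: take p1 = False.
Set p2 = False and propagate.
  then p11 is forced to True.
  then p5 is forced to True.
Try p4 = False.
For the remaining variables, p6 = False, p7 = True, p9 = False, p10 = True, p12 = False works.
Every clause has at least one true literal under this assignment.
Check each clause:
  1. (!p1 || p12 || !p11) — !p1 is true.
  2. (p10 || !p6) — p10 is true.
  3. (p2 || p11) — p11 is true.
  4. (p10 || !p1 || !p5) — p10 is true.
  5. (p8 || p3 || !p11) — p8 is true.
  6. (p9 || p4 || !p6) — !p6 is true.
  7. (p11 || !p10) — p11 is true.
  8. (p5 || p3) — p3 is true.
  9. (p8 || p4 || !p12) — p8 is true.
  10. (!p12 || p6) — !p12 is true.
  11. (!p2 || p11 || p6) — p11 is true.
  12. (!p4 || p11 || p9) — p11 is true.
  13. (p10 || !p6 || !p1) — p10 is true.
  14. (p2 || !p6 || !p7) — !p6 is true.
  15. (p10 || p6) — p10 is true.
  16. (p5 || p2 || !p10) — p5 is true.
  17. (p2 || p5) — p5 is true.
  18. (!p6 || !p1 || !p10) — !p6 is true.
  19. (p3 || !p6) — !p6 is true.
  20. (!p2 || !p4) — !p4 is true.
  21. (!p2 || !p7 || p5) — p5 is true.
  22. (!p2 || !p11 || p1) — !p2 is true.

p1=0  p2=0  p3=1  p4=0  p5=1  p6=0  p7=1  p8=1  p9=0  p10=1  p11=1  p12=0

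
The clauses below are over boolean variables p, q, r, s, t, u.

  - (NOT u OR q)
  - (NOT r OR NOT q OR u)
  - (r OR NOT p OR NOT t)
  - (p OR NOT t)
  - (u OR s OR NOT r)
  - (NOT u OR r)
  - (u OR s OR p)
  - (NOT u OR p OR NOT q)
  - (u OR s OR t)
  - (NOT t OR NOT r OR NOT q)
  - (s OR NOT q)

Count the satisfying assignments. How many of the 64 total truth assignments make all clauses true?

8

Satisfying assignments:
  p=0 q=0 r=0 s=1 t=0 u=0
  p=0 q=0 r=1 s=1 t=0 u=0
  p=0 q=1 r=0 s=1 t=0 u=0
  p=1 q=0 r=0 s=1 t=0 u=0
  p=1 q=0 r=1 s=1 t=0 u=0
  p=1 q=0 r=1 s=1 t=1 u=0
  p=1 q=1 r=0 s=1 t=0 u=0
  p=1 q=1 r=1 s=1 t=0 u=1
That's 8 in total.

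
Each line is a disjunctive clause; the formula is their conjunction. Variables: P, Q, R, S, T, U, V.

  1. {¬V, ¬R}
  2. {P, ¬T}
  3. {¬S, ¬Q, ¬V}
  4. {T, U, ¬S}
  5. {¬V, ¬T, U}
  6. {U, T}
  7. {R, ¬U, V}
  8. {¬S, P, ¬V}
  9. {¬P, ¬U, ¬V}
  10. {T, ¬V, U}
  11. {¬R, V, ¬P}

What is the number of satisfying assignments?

10

Split on V, then U.
  V=T, U=T: remaining (P,Q,R,S,T) ∈ {(F,F,F,F,F); (F,T,F,F,F)} — 2.
  V=T, U=F: a clause becomes empty — 0.
  V=F, U=T: remaining (P,Q,R,S,T) ∈ {(F,F,T,F,F); (F,F,T,T,F); (F,T,T,F,F); (F,T,T,T,F)} — 4.
  V=F, U=F: remaining (P,Q,R,S,T) ∈ {(T,F,F,F,T); (T,F,F,T,T); (T,T,F,F,T); (T,T,F,T,T)} — 4.
Total: 2 + 0 + 4 + 4 = 10.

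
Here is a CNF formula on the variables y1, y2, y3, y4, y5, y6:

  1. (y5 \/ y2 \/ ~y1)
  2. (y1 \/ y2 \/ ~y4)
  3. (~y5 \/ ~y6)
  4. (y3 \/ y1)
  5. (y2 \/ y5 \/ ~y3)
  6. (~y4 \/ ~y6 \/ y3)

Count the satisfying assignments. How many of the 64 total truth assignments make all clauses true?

22

Case analysis on y1 and y2:
  y1=1, y2=1: 11 of the 16 assignments to (y3,y4,y5,y6) work.
  y1=1, y2=0: remaining (y3,y4,y5,y6) ∈ {(0,0,1,0); (0,1,1,0); (1,0,1,0); (1,1,1,0)} — 4.
  y1=0, y2=1: y4 free; 3 ways for (y3,y5,y6) × 2^1 = 6.
  y1=0, y2=0: remaining (y3,y4,y5,y6) ∈ {(1,0,1,0)} — 1.
Total: 11 + 4 + 6 + 1 = 22.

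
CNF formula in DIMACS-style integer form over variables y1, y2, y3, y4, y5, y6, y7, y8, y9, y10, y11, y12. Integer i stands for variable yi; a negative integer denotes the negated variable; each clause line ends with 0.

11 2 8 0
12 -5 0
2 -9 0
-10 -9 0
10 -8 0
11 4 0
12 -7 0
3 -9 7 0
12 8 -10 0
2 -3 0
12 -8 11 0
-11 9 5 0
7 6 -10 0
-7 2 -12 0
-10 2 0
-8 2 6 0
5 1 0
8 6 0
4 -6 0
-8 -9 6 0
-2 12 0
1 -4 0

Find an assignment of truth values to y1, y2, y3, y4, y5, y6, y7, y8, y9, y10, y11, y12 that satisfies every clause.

y1 occurs only positively in the remaining clauses — set y1 = True.
Branch on y2: take y2 = True.
  then y12 is forced to True.
The remaining clauses are satisfied by y3 = False, y4 = True, y5 = False, y6 = True, y7 = False, y8 = True, y9 = False, y10 = True, y11 = False.
Every clause has at least one true literal under this assignment.

y1 = True, y2 = True, y3 = False, y4 = True, y5 = False, y6 = True, y7 = False, y8 = True, y9 = False, y10 = True, y11 = False, y12 = True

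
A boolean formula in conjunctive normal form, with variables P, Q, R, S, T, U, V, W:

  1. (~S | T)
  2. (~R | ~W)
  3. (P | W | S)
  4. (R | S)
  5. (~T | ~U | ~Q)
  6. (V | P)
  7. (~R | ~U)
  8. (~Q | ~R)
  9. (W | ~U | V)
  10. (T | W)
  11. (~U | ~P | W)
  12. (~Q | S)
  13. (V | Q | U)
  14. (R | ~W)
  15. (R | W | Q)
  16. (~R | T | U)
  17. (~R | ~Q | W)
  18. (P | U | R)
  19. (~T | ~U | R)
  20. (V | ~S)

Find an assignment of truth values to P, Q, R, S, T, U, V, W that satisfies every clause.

P=True  Q=True  R=False  S=True  T=True  U=False  V=True  W=False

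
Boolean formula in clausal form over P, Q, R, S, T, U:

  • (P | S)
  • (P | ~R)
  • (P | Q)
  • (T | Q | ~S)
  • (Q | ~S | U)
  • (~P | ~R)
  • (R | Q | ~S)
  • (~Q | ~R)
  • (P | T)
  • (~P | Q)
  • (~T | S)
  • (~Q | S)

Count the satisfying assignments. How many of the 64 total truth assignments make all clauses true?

6

The models are:
  P=F Q=T R=F S=T T=T U=F
  P=F Q=T R=F S=T T=T U=T
  P=T Q=T R=F S=T T=F U=F
  P=T Q=T R=F S=T T=F U=T
  P=T Q=T R=F S=T T=T U=F
  P=T Q=T R=F S=T T=T U=T
Count: 6.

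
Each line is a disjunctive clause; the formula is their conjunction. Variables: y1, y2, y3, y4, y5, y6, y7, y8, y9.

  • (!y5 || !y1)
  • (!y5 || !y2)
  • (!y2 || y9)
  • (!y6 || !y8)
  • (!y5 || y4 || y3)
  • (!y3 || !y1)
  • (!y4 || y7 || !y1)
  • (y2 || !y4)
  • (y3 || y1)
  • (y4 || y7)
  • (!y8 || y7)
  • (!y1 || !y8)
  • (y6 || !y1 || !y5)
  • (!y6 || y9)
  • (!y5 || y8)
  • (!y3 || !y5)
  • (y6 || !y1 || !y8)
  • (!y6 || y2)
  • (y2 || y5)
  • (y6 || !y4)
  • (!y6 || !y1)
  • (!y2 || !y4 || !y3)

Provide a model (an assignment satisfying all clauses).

y1=F, y2=T, y3=T, y4=F, y5=F, y6=F, y7=T, y8=F, y9=T

y7 occurs only positively in the remaining clauses — set y7 = True.
Pure literal: y9 appears only positively; assign y9 = True.
Try y1 = False.
  then y3 is forced to True.
  then y5 is forced to False.
  then y2 is forced to True.
  then y4 is forced to False.
Try y6 = False.
y8 is now unconstrained; take y8 = False.
Every clause has at least one true literal under this assignment.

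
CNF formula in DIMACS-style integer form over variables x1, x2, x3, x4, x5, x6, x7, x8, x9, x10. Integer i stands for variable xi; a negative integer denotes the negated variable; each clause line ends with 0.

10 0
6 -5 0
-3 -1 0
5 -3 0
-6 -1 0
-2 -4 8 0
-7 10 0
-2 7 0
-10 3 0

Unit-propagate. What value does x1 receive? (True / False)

False

(x10) stands alone — x10 = True.
(NOT x10 OR x3): since x10 = True, the clause reduces to (x3). x3 = True.
(NOT x3 OR NOT x1) with x3 = True leaves only NOT x1, so x1 = False.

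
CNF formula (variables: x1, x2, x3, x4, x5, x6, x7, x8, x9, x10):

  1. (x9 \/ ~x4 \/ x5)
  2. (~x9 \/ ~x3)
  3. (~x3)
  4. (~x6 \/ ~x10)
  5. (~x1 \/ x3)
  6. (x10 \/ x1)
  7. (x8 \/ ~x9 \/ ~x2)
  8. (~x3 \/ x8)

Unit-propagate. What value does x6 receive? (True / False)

False

(~x3) is a unit clause: x3 = False.
In (~x1 \/ x3), x3 is now false; ~x1 must hold, so x1 = False.
In (x1 \/ x10), x1 is now false; x10 must hold, so x10 = True.
From (~x10 \/ ~x6) and x10 = True: x6 = False.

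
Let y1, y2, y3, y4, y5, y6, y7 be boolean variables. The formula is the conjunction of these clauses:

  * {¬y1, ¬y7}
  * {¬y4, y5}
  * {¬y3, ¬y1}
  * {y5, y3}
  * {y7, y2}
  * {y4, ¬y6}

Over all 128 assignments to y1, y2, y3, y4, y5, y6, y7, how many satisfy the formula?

Case analysis on y1 and y3:
  y1=1, y3=1: a clause becomes empty — 0.
  y1=1, y3=0: remaining (y2,y4,y5,y6,y7) ∈ {(1,0,1,0,0); (1,1,1,0,0); (1,1,1,1,0)} — 3.
  y1=0, y3=1: 12 of the 32 assignments to (y2,y4,y5,y6,y7) work.
  y1=0, y3=0: 9 of the 32 assignments to (y2,y4,y5,y6,y7) work.
Total: 0 + 3 + 12 + 9 = 24.

24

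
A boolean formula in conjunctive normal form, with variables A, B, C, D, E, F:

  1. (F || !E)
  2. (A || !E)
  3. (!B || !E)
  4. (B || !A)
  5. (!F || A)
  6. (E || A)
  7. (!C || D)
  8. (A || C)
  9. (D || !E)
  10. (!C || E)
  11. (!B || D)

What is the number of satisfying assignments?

2

The models are:
  A=1 B=1 C=0 D=1 E=0 F=0
  A=1 B=1 C=0 D=1 E=0 F=1
Count: 2.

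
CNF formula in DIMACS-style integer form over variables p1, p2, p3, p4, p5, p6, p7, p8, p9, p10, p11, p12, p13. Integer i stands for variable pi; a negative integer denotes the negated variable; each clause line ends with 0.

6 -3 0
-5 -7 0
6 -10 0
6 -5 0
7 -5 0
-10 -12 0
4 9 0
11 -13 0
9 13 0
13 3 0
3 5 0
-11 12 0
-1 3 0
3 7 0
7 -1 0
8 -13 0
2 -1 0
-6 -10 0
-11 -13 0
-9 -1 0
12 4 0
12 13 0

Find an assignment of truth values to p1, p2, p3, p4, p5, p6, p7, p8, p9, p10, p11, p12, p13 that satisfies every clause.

p1=F, p2=F, p3=T, p4=T, p5=F, p6=T, p7=F, p8=F, p9=T, p10=F, p11=T, p12=T, p13=F

p1 occurs only negated in the remaining clauses — set p1 = False.
p4 occurs only positively in the remaining clauses — set p4 = True.
Set p3 = True and propagate.
  then p6 is forced to True.
  then p10 is forced to False.
For the remaining variables, p2 = False, p5 = False, p7 = False, p8 = False, p9 = True, p11 = True, p12 = True, p13 = False works.
Check each clause:
  1. (p6 || !p3) — p6 is true.
  2. (!p7 || !p5) — !p7 is true.
  3. (!p10 || p6) — !p10 is true.
  4. (!p5 || p6) — !p5 is true.
  5. (!p5 || p7) — !p5 is true.
  6. (!p10 || !p12) — !p10 is true.
  7. (p4 || p9) — p9 is true.
  8. (p11 || !p13) — p11 is true.
  9. (p13 || p9) — p9 is true.
  10. (p13 || p3) — p3 is true.
  11. (p3 || p5) — p3 is true.
  12. (p12 || !p11) — p12 is true.
  13. (p3 || !p1) — p3 is true.
  14. (p3 || p7) — p3 is true.
  15. (p7 || !p1) — !p1 is true.
  16. (p8 || !p13) — !p13 is true.
  17. (p2 || !p1) — !p1 is true.
  18. (!p10 || !p6) — !p10 is true.
  19. (!p11 || !p13) — !p13 is true.
  20. (!p1 || !p9) — !p1 is true.
  21. (p4 || p12) — p12 is true.
  22. (p13 || p12) — p12 is true.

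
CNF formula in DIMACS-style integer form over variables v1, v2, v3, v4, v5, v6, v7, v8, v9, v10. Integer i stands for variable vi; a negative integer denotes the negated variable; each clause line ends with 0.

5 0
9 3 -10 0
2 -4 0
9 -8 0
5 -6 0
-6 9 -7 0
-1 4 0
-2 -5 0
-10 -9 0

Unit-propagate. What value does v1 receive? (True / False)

False

(v5) is a unit clause: v5 = True.
From (!v2 || !v5) and v5 = True: v2 = False.
From (!v4 || v2) and v2 = False: v4 = False.
(!v1 || v4) with v4 = False leaves only !v1, so v1 = False.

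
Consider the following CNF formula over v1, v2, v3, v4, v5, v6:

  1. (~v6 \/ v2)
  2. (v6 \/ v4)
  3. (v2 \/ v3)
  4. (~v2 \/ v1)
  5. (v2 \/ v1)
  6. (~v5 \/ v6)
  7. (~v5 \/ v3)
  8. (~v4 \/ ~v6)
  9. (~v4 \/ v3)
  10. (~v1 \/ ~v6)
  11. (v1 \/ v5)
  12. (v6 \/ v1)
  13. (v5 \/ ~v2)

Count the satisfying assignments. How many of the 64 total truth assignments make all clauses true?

The models are:
  v1=1 v2=0 v3=1 v4=1 v5=0 v6=0
Count: 1.

1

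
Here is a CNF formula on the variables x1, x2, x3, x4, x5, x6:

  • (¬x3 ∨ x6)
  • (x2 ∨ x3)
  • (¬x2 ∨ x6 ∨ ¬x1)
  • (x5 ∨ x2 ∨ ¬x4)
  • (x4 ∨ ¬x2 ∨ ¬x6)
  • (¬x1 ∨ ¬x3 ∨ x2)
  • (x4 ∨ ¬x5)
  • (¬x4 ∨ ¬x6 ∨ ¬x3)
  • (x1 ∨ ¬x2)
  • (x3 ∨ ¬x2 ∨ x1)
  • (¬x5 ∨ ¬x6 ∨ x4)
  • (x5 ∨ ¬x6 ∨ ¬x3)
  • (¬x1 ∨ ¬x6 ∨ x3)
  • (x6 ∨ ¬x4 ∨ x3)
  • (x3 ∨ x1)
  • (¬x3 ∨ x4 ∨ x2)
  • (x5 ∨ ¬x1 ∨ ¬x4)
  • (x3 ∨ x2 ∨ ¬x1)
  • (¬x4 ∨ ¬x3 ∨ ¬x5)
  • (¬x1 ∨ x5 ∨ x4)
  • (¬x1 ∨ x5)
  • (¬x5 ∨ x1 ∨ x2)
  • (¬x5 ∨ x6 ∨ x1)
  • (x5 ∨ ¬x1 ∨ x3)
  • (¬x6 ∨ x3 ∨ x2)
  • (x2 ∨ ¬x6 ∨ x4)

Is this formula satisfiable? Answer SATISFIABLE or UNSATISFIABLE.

UNSATISFIABLE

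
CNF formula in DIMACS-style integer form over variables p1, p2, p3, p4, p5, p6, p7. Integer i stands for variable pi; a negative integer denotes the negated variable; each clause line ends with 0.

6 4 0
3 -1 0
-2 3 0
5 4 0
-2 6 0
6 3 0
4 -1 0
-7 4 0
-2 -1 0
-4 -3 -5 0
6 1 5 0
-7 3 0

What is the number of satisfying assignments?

13

Case analysis on p3 and p4:
  p3=1, p4=1: p7 free; 4 ways for (p1,p2,p5,p6) × 2^1 = 8.
  p3=1, p4=0: remaining (p1,p2,p5,p6,p7) ∈ {(0,0,1,1,0); (0,1,1,1,0)} — 2.
  p3=0, p4=1: remaining (p1,p2,p5,p6,p7) ∈ {(0,0,0,1,0); (0,0,1,1,0)} — 2.
  p3=0, p4=0: remaining (p1,p2,p5,p6,p7) ∈ {(0,0,1,1,0)} — 1.
Total: 8 + 2 + 2 + 1 = 13.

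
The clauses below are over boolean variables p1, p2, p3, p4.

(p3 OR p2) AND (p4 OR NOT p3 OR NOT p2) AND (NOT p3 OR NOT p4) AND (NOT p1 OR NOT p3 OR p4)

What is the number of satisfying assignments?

5

The models are:
  p1=F p2=F p3=T p4=F
  p1=F p2=T p3=F p4=F
  p1=F p2=T p3=F p4=T
  p1=T p2=T p3=F p4=F
  p1=T p2=T p3=F p4=T
That's 5 in total.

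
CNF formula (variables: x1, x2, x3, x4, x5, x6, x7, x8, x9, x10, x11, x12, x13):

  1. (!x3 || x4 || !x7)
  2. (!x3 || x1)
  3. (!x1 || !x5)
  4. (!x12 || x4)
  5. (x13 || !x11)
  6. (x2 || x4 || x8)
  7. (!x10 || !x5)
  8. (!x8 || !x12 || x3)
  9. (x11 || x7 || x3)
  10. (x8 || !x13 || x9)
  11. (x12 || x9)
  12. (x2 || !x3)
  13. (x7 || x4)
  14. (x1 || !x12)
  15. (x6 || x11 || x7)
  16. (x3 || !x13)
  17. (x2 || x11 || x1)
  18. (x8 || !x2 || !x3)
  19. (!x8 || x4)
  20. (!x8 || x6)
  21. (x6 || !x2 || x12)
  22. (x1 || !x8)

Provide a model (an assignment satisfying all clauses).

x1 = T  x2 = T  x3 = T  x4 = T  x5 = F  x6 = T  x7 = F  x8 = T  x9 = F  x10 = F  x11 = T  x12 = T  x13 = T

Check each clause:
  1. (!x3 || x4 || !x7) — !x7 is true.
  2. (x1 || !x3) — x1 is true.
  3. (!x5 || !x1) — !x5 is true.
  4. (x4 || !x12) — x4 is true.
  5. (!x11 || x13) — x13 is true.
  6. (x8 || x2 || x4) — x8 is true.
  7. (!x5 || !x10) — !x5 is true.
  8. (!x12 || !x8 || x3) — x3 is true.
  9. (x3 || x11 || x7) — x3 is true.
  10. (!x13 || x9 || x8) — x8 is true.
  11. (x9 || x12) — x12 is true.
  12. (x2 || !x3) — x2 is true.
  13. (x7 || x4) — x4 is true.
  14. (!x12 || x1) — x1 is true.
  15. (x11 || x7 || x6) — x11 is true.
  16. (!x13 || x3) — x3 is true.
  17. (x11 || x2 || x1) — x1 is true.
  18. (!x2 || x8 || !x3) — x8 is true.
  19. (!x8 || x4) — x4 is true.
  20. (!x8 || x6) — x6 is true.
  21. (x12 || !x2 || x6) — x12 is true.
  22. (!x8 || x1) — x1 is true.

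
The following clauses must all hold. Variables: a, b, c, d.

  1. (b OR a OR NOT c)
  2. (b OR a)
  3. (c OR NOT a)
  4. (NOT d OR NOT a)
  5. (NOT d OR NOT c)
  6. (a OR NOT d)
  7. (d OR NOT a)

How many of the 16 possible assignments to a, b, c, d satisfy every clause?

2

Satisfying assignments:
  a=F b=T c=F d=F
  a=F b=T c=T d=F
Count: 2.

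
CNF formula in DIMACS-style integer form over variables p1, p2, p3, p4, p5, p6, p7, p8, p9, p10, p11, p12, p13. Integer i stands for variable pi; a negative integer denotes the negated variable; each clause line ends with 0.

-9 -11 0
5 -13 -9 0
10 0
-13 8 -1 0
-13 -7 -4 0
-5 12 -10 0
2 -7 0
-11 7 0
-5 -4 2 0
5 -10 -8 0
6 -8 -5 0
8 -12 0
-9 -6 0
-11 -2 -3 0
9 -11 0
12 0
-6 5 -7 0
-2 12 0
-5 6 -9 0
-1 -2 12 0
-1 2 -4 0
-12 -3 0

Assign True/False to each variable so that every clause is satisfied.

p1=F, p2=T, p3=F, p4=F, p5=T, p6=T, p7=T, p8=T, p9=F, p10=T, p11=F, p12=T, p13=T

The clause (p10) is unit: p10 must be True.
(p12) is a unit clause, so p12 = True.
(p8) is a unit clause, so p8 = True.
Unit propagation: (p5) forces p5 = True.
Unit propagation: (p6) forces p6 = True.
(~p9) is a unit clause, so p9 = False.
(~p11) is a unit clause, so p11 = False.
(~p3) is a unit clause, so p3 = False.
p1 occurs only negated in the remaining clauses — set p1 = False.
Pure literal: p2 appears only positively; assign p2 = True.
Set p4 = False and propagate.
p7, p13 are now unconstrained; take p7 = True, p13 = True.
Every clause has at least one true literal under this assignment.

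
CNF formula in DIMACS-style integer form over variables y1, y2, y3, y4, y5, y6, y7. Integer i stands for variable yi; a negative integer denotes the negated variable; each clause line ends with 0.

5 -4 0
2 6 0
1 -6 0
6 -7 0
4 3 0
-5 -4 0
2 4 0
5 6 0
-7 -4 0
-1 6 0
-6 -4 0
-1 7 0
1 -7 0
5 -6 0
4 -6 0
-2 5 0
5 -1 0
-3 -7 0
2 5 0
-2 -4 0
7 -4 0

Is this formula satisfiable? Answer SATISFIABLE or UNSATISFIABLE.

Set y1 = False and propagate.
  then y6 is forced to False.
  then y2 is forced to True.
  then y7 is forced to False.
  then y5 is forced to True.
  then y4 is forced to False.
  then y3 is forced to True.
Every clause has at least one true literal under this assignment.
So y1=0  y2=1  y3=1  y4=0  y5=1  y6=0  y7=0 is a satisfying assignment.

SATISFIABLE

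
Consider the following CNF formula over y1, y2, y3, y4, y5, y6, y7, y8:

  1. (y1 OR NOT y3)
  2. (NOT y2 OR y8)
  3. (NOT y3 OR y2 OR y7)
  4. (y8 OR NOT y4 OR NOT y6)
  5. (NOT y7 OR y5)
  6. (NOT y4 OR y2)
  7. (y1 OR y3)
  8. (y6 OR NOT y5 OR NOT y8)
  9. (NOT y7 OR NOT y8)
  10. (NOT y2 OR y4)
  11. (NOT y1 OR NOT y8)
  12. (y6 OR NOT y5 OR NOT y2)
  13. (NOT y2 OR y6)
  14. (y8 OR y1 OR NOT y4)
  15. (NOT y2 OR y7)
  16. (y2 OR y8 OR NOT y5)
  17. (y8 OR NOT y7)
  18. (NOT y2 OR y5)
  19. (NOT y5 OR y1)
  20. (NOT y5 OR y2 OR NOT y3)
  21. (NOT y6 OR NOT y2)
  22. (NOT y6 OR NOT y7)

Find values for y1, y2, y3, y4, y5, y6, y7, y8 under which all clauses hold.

Try y1 = True.
  then y8 is forced to False.
  then y2 is forced to False.
  then y4 is forced to False.
  then y5 is forced to False.
  then y7 is forced to False.
  then y3 is forced to False.
y6 is now unconstrained; take y6 = False.
Check each clause:
  1. (y1 OR NOT y3) — y1 is true.
  2. (y8 OR NOT y2) — NOT y2 is true.
  3. (NOT y3 OR y2 OR y7) — NOT y3 is true.
  4. (NOT y6 OR NOT y4 OR y8) — NOT y6 is true.
  5. (y5 OR NOT y7) — NOT y7 is true.
  6. (NOT y4 OR y2) — NOT y4 is true.
  7. (y3 OR y1) — y1 is true.
  8. (y6 OR NOT y8 OR NOT y5) — NOT y8 is true.
  9. (NOT y7 OR NOT y8) — NOT y8 is true.
  10. (y4 OR NOT y2) — NOT y2 is true.
  11. (NOT y8 OR NOT y1) — NOT y8 is true.
  12. (NOT y2 OR NOT y5 OR y6) — NOT y5 is true.
  13. (y6 OR NOT y2) — NOT y2 is true.
  14. (y1 OR y8 OR NOT y4) — y1 is true.
  15. (NOT y2 OR y7) — NOT y2 is true.
  16. (y2 OR y8 OR NOT y5) — NOT y5 is true.
  17. (y8 OR NOT y7) — NOT y7 is true.
  18. (NOT y2 OR y5) — NOT y2 is true.
  19. (NOT y5 OR y1) — y1 is true.
  20. (NOT y5 OR NOT y3 OR y2) — NOT y5 is true.
  21. (NOT y6 OR NOT y2) — NOT y6 is true.
  22. (NOT y7 OR NOT y6) — NOT y7 is true.

y1=True  y2=False  y3=False  y4=False  y5=False  y6=False  y7=False  y8=False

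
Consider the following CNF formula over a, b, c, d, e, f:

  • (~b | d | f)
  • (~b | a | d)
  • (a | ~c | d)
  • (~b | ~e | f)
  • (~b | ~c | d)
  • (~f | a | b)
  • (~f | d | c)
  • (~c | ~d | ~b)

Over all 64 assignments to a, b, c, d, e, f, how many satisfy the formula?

26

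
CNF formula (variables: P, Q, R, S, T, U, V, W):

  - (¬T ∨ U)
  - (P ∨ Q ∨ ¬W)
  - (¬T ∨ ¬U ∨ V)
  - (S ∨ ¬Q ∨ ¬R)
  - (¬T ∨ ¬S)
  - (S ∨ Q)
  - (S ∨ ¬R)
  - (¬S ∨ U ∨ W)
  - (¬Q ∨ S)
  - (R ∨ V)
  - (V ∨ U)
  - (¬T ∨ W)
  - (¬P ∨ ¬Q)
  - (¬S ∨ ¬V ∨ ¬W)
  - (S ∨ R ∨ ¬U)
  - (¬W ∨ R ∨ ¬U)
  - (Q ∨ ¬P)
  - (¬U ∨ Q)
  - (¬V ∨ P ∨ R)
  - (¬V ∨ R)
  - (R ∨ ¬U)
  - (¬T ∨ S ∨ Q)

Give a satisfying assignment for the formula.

P=False  Q=True  R=True  S=True  T=False  U=True  V=False  W=True

T occurs only negated in the remaining clauses — set T = False.
Try P = False.
Set Q = True and propagate.
  then S is forced to True.
For the remaining variables, R = True, U = True, V = False, W = True works.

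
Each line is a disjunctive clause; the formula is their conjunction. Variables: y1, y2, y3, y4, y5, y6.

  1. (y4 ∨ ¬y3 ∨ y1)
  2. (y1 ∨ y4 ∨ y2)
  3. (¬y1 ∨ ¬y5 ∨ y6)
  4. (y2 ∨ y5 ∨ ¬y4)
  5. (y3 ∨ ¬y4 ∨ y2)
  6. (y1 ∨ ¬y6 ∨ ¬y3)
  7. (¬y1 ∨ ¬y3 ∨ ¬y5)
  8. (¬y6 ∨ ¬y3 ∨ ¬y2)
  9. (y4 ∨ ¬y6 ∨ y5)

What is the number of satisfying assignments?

Split on y1, then y3.
  y1=T, y3=T: remaining (y2,y4,y5,y6) ∈ {(F,F,F,F); (T,F,F,F); (T,T,F,F)} — 3.
  y1=T, y3=F: 7 of the 16 assignments to (y2,y4,y5,y6) work.
  y1=F, y3=T: remaining (y2,y4,y5,y6) ∈ {(F,T,T,F); (T,T,F,F); (T,T,T,F)} — 3.
  y1=F, y3=F: 7 of the 16 assignments to (y2,y4,y5,y6) work.
Total: 3 + 7 + 3 + 7 = 20.

20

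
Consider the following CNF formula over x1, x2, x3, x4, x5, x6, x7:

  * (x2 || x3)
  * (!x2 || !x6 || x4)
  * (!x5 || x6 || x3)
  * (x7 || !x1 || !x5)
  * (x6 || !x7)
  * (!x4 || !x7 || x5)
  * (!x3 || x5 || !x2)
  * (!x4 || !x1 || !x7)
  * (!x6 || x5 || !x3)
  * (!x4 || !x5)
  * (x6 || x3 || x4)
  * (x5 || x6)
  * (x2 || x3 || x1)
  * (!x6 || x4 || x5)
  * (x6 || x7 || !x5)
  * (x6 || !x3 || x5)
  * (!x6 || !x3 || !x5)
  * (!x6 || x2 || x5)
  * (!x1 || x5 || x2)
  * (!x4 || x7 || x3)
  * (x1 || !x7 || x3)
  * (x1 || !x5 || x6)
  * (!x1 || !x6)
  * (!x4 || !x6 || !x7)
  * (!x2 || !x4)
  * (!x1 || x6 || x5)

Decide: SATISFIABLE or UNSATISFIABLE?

UNSATISFIABLE

x5 = True:
  x6 = True:
    propagation gives x2=False, x3=True; an empty clause results — contradiction.
  x6 = False:
    propagation gives x3=True, x7=False; an empty clause results — contradiction.
x5 = False:
  propagation gives x6=True, x3=False, x2=True, x4=True; an empty clause results — contradiction.
Every branch closes, so no satisfying assignment exists.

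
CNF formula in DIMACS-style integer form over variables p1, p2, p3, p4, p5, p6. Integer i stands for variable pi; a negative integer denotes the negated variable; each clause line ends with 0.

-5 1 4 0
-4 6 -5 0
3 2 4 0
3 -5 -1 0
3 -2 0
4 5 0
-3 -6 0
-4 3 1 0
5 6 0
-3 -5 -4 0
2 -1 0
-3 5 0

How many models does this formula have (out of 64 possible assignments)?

1

The models are:
  p1=T p2=T p3=T p4=F p5=T p6=F
Count: 1.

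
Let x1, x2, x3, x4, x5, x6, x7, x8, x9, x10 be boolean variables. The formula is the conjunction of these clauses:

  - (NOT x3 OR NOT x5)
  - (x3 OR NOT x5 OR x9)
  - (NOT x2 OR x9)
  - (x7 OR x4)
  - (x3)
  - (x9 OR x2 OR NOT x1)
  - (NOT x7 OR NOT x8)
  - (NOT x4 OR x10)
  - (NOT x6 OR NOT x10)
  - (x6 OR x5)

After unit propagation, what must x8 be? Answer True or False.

False

(x3) is a unit clause: x3 = True.
(NOT x5 OR NOT x3): since x3 = True, the clause reduces to (NOT x5). x5 = False.
In (x6 OR x5), x5 is now false; x6 must hold, so x6 = True.
(NOT x6 OR NOT x10): since x6 = True, the clause reduces to (NOT x10). x10 = False.
In (NOT x4 OR x10), x10 is now false; NOT x4 must hold, so x4 = False.
From (x7 OR x4) and x4 = False: x7 = True.
From (NOT x7 OR NOT x8) and x7 = True: x8 = False.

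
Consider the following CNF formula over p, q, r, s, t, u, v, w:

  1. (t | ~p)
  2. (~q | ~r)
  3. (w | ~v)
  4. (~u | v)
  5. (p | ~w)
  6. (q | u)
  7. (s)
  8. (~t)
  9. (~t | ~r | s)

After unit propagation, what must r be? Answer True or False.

False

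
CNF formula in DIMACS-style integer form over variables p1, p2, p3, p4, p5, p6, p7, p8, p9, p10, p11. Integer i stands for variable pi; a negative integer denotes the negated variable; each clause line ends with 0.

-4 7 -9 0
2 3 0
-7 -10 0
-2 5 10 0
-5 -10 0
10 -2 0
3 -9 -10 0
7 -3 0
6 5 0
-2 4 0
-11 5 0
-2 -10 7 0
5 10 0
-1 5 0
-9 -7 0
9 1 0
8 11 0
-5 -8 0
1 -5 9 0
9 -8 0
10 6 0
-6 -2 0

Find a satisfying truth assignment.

p1=1, p2=0, p3=1, p4=1, p5=1, p6=1, p7=1, p8=0, p9=0, p10=0, p11=1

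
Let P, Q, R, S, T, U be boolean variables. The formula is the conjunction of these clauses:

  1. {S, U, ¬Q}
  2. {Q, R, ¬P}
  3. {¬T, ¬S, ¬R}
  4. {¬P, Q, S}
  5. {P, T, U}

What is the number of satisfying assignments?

Case analysis on P and Q:
  P=T, Q=T: 10 of the 16 assignments to (R,S,T,U) work.
  P=T, Q=F: remaining (R,S,T,U) ∈ {(T,T,F,F); (T,T,F,T)} — 2.
  P=F, Q=T: 8 of the 16 assignments to (R,S,T,U) work.
  P=F, Q=F: 10 of the 16 assignments to (R,S,T,U) work.
Total: 10 + 2 + 8 + 10 = 30.

30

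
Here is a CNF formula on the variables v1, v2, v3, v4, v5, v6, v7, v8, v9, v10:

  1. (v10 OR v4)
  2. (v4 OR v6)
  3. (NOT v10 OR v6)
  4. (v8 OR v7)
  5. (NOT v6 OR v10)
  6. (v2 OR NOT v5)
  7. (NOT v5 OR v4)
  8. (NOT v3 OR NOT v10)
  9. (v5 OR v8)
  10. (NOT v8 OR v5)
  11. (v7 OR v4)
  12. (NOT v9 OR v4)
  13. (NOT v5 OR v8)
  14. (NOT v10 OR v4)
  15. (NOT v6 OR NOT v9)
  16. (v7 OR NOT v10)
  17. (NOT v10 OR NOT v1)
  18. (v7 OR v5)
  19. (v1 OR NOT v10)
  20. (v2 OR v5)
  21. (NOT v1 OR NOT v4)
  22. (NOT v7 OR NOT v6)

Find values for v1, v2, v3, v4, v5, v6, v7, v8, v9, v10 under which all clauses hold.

Pure literal: v2 appears only positively; assign v2 = True.
Pure literal: v3 appears only negated; assign v3 = False.
Set v1 = False and propagate.
  then v10 is forced to False.
  then v4 is forced to True.
  then v6 is forced to False.
The remaining clauses are satisfied by v5 = True, v7 = False, v8 = True, v9 = True.
Every clause has at least one true literal under this assignment.

v1=F, v2=T, v3=F, v4=T, v5=T, v6=F, v7=F, v8=T, v9=T, v10=F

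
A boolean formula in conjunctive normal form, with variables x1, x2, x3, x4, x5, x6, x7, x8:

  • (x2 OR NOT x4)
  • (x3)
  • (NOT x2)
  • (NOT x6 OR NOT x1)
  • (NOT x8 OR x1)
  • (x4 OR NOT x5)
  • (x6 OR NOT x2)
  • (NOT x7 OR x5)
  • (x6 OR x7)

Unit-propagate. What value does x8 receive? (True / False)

Unit clause (x3) sets x3 = True.
Unit clause (NOT x2) sets x2 = False.
From (x2 OR NOT x4) and x2 = False: x4 = False.
From (NOT x5 OR x4) and x4 = False: x5 = False.
(x5 OR NOT x7) with x5 = False leaves only NOT x7, so x7 = False.
From (x7 OR x6) and x7 = False: x6 = True.
From (NOT x1 OR NOT x6) and x6 = True: x1 = False.
(x1 OR NOT x8) with x1 = False leaves only NOT x8, so x8 = False.

False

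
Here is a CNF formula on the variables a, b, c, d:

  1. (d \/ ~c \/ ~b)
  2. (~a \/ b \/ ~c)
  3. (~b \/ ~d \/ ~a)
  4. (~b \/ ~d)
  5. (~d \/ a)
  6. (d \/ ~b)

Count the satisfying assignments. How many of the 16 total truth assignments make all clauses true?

4

The models are:
  a=0 b=0 c=0 d=0
  a=0 b=0 c=1 d=0
  a=1 b=0 c=0 d=0
  a=1 b=0 c=0 d=1
That's 4 in total.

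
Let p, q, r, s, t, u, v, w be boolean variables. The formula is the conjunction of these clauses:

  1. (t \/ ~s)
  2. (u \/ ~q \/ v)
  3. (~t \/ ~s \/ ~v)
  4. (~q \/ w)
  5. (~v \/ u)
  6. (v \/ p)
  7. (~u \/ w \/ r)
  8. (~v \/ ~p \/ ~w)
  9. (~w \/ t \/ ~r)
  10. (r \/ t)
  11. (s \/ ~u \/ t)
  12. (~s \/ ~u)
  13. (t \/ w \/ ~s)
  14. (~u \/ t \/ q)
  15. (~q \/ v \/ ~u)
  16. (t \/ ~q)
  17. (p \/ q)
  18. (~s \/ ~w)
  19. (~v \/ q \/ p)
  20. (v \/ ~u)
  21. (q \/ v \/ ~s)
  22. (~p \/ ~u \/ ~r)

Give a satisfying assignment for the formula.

Set p = True and propagate.
The remaining clauses are satisfied by q = False, r = True, s = False, t = True, u = False, v = False, w = False.
Every clause has at least one true literal under this assignment.
Check each clause:
  1. (t \/ ~s) — ~s is true.
  2. (~q \/ v \/ u) — ~q is true.
  3. (~t \/ ~s \/ ~v) — ~v is true.
  4. (w \/ ~q) — ~q is true.
  5. (u \/ ~v) — ~v is true.
  6. (p \/ v) — p is true.
  7. (r \/ w \/ ~u) — ~u is true.
  8. (~p \/ ~w \/ ~v) — ~w is true.
  9. (t \/ ~r \/ ~w) — ~w is true.
  10. (t \/ r) — r is true.
  11. (~u \/ t \/ s) — ~u is true.
  12. (~u \/ ~s) — ~u is true.
  13. (w \/ t \/ ~s) — ~s is true.
  14. (q \/ t \/ ~u) — ~u is true.
  15. (~u \/ ~q \/ v) — ~u is true.
  16. (~q \/ t) — t is true.
  17. (p \/ q) — p is true.
  18. (~s \/ ~w) — ~w is true.
  19. (p \/ ~v \/ q) — p is true.
  20. (v \/ ~u) — ~u is true.
  21. (q \/ ~s \/ v) — ~s is true.
  22. (~r \/ ~u \/ ~p) — ~u is true.

p=T, q=F, r=T, s=F, t=T, u=F, v=F, w=F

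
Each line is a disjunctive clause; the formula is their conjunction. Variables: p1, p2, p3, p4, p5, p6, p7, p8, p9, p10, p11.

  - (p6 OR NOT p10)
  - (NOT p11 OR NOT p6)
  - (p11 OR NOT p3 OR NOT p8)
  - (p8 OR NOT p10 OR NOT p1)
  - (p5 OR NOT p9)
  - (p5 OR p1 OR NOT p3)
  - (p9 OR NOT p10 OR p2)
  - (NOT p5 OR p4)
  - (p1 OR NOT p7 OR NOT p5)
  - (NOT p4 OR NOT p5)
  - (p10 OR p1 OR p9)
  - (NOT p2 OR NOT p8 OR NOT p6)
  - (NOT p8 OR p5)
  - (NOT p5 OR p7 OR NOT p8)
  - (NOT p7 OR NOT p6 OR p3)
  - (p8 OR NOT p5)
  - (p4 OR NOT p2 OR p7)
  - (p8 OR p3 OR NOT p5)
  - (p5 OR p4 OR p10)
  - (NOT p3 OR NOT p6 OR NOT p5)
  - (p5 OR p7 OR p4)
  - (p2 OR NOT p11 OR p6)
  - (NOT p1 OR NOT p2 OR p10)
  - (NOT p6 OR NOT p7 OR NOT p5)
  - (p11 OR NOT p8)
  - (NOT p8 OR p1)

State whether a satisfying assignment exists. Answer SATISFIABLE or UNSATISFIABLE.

SATISFIABLE

Try p1 = True.
The remaining clauses are satisfied by p2 = False, p3 = True, p4 = True, p5 = False, p6 = False, p7 = True, p8 = False, p9 = False, p10 = False, p11 = False.
Every clause has at least one true literal under this assignment.
So p1=T, p2=F, p3=T, p4=T, p5=F, p6=F, p7=T, p8=F, p9=F, p10=F, p11=F is a satisfying assignment.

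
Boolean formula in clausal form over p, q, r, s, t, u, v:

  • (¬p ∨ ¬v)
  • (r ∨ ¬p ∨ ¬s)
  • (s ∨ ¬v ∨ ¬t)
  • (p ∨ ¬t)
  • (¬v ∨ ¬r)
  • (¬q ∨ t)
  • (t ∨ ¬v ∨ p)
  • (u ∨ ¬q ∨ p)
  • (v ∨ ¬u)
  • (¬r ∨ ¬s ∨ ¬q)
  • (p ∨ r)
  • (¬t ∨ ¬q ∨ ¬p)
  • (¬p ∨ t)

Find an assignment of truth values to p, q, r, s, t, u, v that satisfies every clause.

p=1  q=0  r=1  s=0  t=1  u=0  v=0

Check each clause:
  1. (¬p ∨ ¬v) — ¬v is true.
  2. (¬s ∨ ¬p ∨ r) — r is true.
  3. (¬t ∨ s ∨ ¬v) — ¬v is true.
  4. (p ∨ ¬t) — p is true.
  5. (¬r ∨ ¬v) — ¬v is true.
  6. (t ∨ ¬q) — t is true.
  7. (t ∨ p ∨ ¬v) — ¬v is true.
  8. (p ∨ ¬q ∨ u) — p is true.
  9. (¬u ∨ v) — ¬u is true.
  10. (¬s ∨ ¬r ∨ ¬q) — ¬s is true.
  11. (r ∨ p) — p is true.
  12. (¬q ∨ ¬t ∨ ¬p) — ¬q is true.
  13. (t ∨ ¬p) — t is true.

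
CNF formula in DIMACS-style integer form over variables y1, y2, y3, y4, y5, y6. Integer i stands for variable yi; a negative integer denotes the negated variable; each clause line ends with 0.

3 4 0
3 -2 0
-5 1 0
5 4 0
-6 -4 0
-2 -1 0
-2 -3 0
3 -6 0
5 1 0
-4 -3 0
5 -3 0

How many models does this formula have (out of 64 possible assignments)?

The models are:
  y1=1 y2=0 y3=0 y4=1 y5=0 y6=0
  y1=1 y2=0 y3=0 y4=1 y5=1 y6=0
  y1=1 y2=0 y3=1 y4=0 y5=1 y6=0
  y1=1 y2=0 y3=1 y4=0 y5=1 y6=1
Count: 4.

4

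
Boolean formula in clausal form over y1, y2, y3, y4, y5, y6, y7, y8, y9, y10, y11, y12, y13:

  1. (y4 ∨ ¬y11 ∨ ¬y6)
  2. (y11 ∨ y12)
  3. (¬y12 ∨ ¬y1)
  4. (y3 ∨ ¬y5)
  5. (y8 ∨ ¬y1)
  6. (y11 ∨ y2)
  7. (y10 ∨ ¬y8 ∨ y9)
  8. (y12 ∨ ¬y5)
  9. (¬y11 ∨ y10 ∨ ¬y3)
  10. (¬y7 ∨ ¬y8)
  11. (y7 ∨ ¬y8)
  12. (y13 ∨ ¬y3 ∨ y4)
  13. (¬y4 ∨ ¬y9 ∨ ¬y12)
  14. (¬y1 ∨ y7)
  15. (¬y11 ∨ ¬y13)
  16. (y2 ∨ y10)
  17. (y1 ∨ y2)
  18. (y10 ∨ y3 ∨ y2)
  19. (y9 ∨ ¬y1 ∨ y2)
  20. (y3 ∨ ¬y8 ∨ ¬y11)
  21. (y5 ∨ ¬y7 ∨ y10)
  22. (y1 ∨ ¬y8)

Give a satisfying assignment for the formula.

y2 occurs only positively in the remaining clauses — set y2 = True.
y6 occurs only negated in the remaining clauses — set y6 = False.
Try y1 = False.
  then y8 is forced to False.
Try y3 = False.
  then y5 is forced to False.
For the remaining variables, y4 = False, y7 = True, y9 = False, y10 = True, y11 = False, y12 = True, y13 = True works.
Every clause has at least one true literal under this assignment.

y1 = F  y2 = T  y3 = F  y4 = F  y5 = F  y6 = F  y7 = T  y8 = F  y9 = F  y10 = T  y11 = F  y12 = T  y13 = T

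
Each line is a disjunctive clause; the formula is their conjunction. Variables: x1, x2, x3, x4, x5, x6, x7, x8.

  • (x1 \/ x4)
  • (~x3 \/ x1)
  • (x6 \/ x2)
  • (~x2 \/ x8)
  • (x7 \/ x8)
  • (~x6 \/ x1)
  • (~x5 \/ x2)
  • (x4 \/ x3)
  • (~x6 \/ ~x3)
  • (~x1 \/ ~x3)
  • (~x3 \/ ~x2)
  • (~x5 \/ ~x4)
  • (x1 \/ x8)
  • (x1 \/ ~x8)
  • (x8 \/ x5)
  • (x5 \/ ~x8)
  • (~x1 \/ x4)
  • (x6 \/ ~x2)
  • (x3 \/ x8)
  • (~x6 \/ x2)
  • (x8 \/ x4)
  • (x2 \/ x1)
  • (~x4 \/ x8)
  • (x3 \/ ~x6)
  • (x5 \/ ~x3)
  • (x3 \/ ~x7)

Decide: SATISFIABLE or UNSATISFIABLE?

x3 = True:
  propagation gives x1=True; an empty clause results — contradiction.
x3 = False:
  propagation gives x4=True, x5=False, x8=True; an empty clause results — contradiction.
Every branch closes, so no satisfying assignment exists.

UNSATISFIABLE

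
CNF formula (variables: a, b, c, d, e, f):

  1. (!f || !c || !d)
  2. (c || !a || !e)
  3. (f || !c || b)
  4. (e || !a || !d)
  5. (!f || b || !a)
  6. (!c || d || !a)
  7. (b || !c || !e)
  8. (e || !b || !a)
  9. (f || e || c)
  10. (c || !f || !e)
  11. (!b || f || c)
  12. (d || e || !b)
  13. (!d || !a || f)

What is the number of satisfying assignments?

10

Case analysis on c and e:
  c=T, e=T: remaining (a,b,d,f) ∈ {(F,T,F,F); (F,T,F,T); (F,T,T,F)} — 3.
  c=T, e=F: remaining (a,b,d,f) ∈ {(F,F,F,T); (F,T,T,F)} — 2.
  c=F, e=T: remaining (a,b,d,f) ∈ {(F,F,F,F); (F,F,T,F)} — 2.
  c=F, e=F: remaining (a,b,d,f) ∈ {(F,F,F,T); (F,F,T,T); (F,T,T,T)} — 3.
Total: 3 + 2 + 2 + 3 = 10.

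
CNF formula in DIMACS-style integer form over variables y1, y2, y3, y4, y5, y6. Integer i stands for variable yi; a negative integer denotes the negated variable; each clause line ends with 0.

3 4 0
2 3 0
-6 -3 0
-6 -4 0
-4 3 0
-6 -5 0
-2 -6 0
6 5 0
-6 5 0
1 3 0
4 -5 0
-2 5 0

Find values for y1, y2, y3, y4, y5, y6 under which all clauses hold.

y1=F, y2=T, y3=T, y4=T, y5=T, y6=F

Try y1 = False.
  then y3 is forced to True.
  then y6 is forced to False.
  then y5 is forced to True.
  then y4 is forced to True.
y2 is now unconstrained; take y2 = True.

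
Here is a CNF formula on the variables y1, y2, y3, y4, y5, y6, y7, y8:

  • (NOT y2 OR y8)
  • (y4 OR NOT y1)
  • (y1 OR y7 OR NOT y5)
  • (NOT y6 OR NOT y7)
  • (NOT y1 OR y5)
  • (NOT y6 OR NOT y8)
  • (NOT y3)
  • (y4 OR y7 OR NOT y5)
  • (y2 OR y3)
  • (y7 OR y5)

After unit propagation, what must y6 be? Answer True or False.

False

(NOT y3) stands alone — y3 = False.
(y2 OR y3) with y3 = False leaves only y2, so y2 = True.
In (NOT y2 OR y8), NOT y2 is now false; y8 must hold, so y8 = True.
In (NOT y6 OR NOT y8), NOT y8 is now false; NOT y6 must hold, so y6 = False.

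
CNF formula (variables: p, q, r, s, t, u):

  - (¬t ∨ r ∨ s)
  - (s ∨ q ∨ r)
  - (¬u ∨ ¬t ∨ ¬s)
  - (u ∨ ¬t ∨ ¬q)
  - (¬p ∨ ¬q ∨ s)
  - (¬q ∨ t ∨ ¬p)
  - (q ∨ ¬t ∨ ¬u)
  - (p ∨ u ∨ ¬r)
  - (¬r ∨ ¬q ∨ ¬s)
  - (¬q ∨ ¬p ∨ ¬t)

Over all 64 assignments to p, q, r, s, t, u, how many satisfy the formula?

20

Split on q, then t.
  q=1, t=1: remaining (p,r,s,u) ∈ {(0,1,0,1)} — 1.
  q=1, t=0: 5 of the 16 assignments to (p,r,s,u) work.
  q=0, t=1: remaining (p,r,s,u) ∈ {(0,0,1,0); (1,0,1,0); (1,1,0,0); (1,1,1,0)} — 4.
  q=0, t=0: 10 of the 16 assignments to (p,r,s,u) work.
Total: 1 + 5 + 4 + 10 = 20.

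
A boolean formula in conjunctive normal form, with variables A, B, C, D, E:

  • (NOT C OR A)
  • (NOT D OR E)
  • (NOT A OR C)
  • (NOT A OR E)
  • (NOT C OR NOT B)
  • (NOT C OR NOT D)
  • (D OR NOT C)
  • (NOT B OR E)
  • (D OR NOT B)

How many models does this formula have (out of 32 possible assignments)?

4

Satisfying assignments:
  A=0 B=0 C=0 D=0 E=0
  A=0 B=0 C=0 D=0 E=1
  A=0 B=0 C=0 D=1 E=1
  A=0 B=1 C=0 D=1 E=1
Count: 4.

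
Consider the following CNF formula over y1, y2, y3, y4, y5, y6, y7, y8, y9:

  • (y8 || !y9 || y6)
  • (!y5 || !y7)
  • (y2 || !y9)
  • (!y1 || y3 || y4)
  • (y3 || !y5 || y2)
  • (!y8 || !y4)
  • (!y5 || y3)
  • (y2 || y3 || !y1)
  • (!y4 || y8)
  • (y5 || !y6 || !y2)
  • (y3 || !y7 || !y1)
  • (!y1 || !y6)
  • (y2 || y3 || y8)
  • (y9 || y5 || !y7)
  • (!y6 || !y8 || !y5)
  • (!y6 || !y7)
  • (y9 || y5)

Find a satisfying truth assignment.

y1 = True, y2 = True, y3 = True, y4 = False, y5 = True, y6 = False, y7 = False, y8 = True, y9 = True

Check each clause:
  1. (y6 || y8 || !y9) — y8 is true.
  2. (!y5 || !y7) — !y7 is true.
  3. (!y9 || y2) — y2 is true.
  4. (y3 || !y1 || y4) — y3 is true.
  5. (!y5 || y3 || y2) — y3 is true.
  6. (!y8 || !y4) — !y4 is true.
  7. (!y5 || y3) — y3 is true.
  8. (!y1 || y3 || y2) — y2 is true.
  9. (!y4 || y8) — y8 is true.
  10. (!y2 || !y6 || y5) — !y6 is true.
  11. (!y1 || y3 || !y7) — !y7 is true.
  12. (!y1 || !y6) — !y6 is true.
  13. (y3 || y8 || y2) — y8 is true.
  14. (!y7 || y9 || y5) — !y7 is true.
  15. (!y5 || !y6 || !y8) — !y6 is true.
  16. (!y6 || !y7) — !y7 is true.
  17. (y9 || y5) — y9 is true.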